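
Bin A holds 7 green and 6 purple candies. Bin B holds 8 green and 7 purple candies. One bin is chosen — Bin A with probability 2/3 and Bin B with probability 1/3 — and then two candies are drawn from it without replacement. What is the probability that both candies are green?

157/585

From Bin A: P(both green) = (7/13)(6/12) = 7/26.
From Bin B: P(both green) = (8/15)(7/14) = 4/15.
Total probability = (2/3)(7/26) + (1/3)(4/15) = 157/585.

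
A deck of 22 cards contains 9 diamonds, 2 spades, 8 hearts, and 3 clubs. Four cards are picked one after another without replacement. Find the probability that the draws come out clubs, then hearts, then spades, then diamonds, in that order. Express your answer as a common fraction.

Chain rule:
P = 3/22 × 8/21 × 2/20 × 9/19 = 432/175560 = 18/7315.

18/7315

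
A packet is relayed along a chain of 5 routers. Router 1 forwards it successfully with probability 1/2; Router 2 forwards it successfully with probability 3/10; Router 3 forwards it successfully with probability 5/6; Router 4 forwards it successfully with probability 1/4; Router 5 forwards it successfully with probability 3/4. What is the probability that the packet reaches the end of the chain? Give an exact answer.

3/128

Each stage is reached only if all earlier stages succeed, so
P = 1/2 × 3/10 × 5/6 × 1/4 × 3/4 = 45/1920 = 3/128.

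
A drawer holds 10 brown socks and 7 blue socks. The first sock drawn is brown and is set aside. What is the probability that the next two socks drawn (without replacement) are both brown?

3/10

With the first sock removed, 9 brown remain out of 16.
P = 9/16 × 8/15 = 72/240 = 3/10.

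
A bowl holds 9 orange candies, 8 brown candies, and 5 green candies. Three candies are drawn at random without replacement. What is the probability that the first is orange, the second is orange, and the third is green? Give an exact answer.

Multiply the probability of each draw given the previous ones:
P = 9/22 × 8/21 × 5/20 = 360/9240 = 3/77.

3/77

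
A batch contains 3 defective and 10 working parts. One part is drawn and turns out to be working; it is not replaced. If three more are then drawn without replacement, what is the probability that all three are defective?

1/220

With the first part removed, 3 defective remain out of 12.
P = 3/12 × 2/11 × 1/10 = 6/1320 = 1/220.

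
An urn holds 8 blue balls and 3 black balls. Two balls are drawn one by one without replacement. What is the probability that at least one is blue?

52/55

P(no blue) = 3/11 × 2/10 = 6/110 = 3/55.
P(at least one) = 1 − 3/55 = 52/55.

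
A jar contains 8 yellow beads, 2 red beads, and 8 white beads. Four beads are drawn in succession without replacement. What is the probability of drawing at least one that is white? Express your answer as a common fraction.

95/102

P(no white) = 10/18 × 9/17 × 8/16 × 7/15 = 5040/73440 = 7/102.
P(at least one) = 1 − 7/102 = 95/102.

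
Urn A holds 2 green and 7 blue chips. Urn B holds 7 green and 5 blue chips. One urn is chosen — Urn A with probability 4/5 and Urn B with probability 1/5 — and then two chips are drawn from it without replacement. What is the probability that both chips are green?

From Urn A: P(both green) = (2/9)(1/8) = 1/36.
From Urn B: P(both green) = (7/12)(6/11) = 7/22.
Total probability = (4/5)(1/36) + (1/5)(7/22) = 17/198.

17/198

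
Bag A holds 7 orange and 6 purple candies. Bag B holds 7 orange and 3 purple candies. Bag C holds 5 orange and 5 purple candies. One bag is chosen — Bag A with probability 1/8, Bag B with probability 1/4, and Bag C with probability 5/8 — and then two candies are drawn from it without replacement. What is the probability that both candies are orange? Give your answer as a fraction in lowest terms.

From Bag A: P(both orange) = (7/13)(6/12) = 7/26.
From Bag B: P(both orange) = (7/10)(6/9) = 7/15.
From Bag C: P(both orange) = (5/10)(4/9) = 2/9.
Total probability = (1/8)(7/26) + (1/4)(7/15) + (5/8)(2/9) = 2707/9360.

2707/9360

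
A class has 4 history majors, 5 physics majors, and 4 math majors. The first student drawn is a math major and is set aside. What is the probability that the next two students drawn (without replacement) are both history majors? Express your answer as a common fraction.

After the first draw, 4 of the remaining 12 students are history majors.
P = 4/12 × 3/11 = 12/132 = 1/11.

1/11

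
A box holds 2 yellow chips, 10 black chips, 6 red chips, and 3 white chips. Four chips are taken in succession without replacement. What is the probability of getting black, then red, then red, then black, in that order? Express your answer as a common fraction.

Each draw changes the counts, so multiply the conditional probabilities along the sequence:
P = 10/21 × 6/20 × 5/19 × 9/18 = 2700/143640 = 5/266.

5/266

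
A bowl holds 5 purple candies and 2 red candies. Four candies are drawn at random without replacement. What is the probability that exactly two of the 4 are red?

One ordering (red drawn first) has probability 2/7 × 1/6 × 5/5 × 4/4 = 40/840 = 1/21.
There are C(4,2) = 6 such orderings, each equally likely, so P = 6 × 1/21 = 2/7.

2/7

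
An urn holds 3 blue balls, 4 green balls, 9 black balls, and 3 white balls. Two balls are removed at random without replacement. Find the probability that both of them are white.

1/57

P = 3/19 × 2/18 = 6/342 = 1/57.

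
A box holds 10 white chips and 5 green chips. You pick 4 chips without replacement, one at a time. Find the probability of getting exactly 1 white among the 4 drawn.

20/273

One ordering (white drawn first) has probability 10/15 × 5/14 × 4/13 × 3/12 = 600/32760 = 5/273.
There are C(4,1) = 4 such orderings, each equally likely, so P = 4 × 5/273 = 20/273.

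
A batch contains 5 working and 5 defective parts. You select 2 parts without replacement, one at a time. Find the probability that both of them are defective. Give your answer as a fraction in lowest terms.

P(every draw is defective) = 5/10 × 4/9 = 20/90 = 2/9.

2/9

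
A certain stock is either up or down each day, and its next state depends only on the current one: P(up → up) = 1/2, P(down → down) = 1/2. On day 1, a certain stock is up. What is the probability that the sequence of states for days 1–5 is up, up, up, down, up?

1/16

Day 1 is given. For each transition, use the conditional probability from the current state:
P(up | up) = 1/2; P(up | up) = 1/2; P(down | up) = 1/2; P(up | down) = 1/2.
P = 1/2 × 1/2 × 1/2 × 1/2 = 1/16.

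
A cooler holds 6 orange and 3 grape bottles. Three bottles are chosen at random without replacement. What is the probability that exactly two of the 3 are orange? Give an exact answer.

One ordering (orange drawn first) has probability 6/9 × 5/8 × 3/7 = 90/504 = 5/28.
There are C(3,2) = 3 such orderings, each equally likely, so P = 3 × 5/28 = 15/28.

15/28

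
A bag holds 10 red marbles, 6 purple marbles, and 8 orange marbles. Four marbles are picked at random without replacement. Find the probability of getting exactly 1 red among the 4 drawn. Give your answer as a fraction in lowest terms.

One ordering (red drawn first) has probability 10/24 × 14/23 × 13/22 × 12/21 = 21840/255024 = 65/759.
There are C(4,1) = 4 such orderings, each equally likely, so P = 4 × 65/759 = 260/759.

260/759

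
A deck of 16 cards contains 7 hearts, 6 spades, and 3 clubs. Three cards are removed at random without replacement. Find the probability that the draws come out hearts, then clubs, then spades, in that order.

Chain rule:
P = 7/16 × 3/15 × 6/14 = 126/3360 = 3/80.

3/80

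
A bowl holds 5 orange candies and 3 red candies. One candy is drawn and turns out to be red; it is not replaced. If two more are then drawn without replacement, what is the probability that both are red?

With the first candy removed, 2 red remain out of 7.
P = 2/7 × 1/6 = 2/42 = 1/21.

1/21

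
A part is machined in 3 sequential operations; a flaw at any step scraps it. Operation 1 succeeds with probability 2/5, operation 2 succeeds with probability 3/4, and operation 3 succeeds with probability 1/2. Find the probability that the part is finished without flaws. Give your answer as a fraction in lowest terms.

Each stage is reached only if all earlier stages succeed, so
P = 2/5 × 3/4 × 1/2 = 6/40 = 3/20.

3/20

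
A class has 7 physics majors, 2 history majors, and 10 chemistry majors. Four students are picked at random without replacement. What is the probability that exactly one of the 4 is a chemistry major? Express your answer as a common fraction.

70/323

One ordering (a chemistry major drawn first) has probability 10/19 × 9/18 × 8/17 × 7/16 = 5040/93024 = 35/646.
There are C(4,1) = 4 such orderings, each equally likely, so P = 4 × 35/646 = 70/323.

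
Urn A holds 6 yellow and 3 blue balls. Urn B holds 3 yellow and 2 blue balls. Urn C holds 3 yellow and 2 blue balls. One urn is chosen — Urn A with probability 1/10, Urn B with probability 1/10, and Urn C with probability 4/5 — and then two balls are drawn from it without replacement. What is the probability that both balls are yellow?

From Urn A: P(both yellow) = (6/9)(5/8) = 5/12.
From Urn B: P(both yellow) = (3/5)(2/4) = 3/10.
From Urn C: P(both yellow) = (3/5)(2/4) = 3/10.
Total probability = (1/10)(5/12) + (1/10)(3/10) + (4/5)(3/10) = 187/600.

187/600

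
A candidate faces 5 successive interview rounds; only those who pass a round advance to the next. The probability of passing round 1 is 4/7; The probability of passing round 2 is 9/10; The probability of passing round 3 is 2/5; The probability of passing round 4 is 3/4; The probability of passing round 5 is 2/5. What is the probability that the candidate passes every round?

54/875

Each stage is reached only if all earlier stages succeed, so
P = 4/7 × 9/10 × 2/5 × 3/4 × 2/5 = 432/7000 = 54/875.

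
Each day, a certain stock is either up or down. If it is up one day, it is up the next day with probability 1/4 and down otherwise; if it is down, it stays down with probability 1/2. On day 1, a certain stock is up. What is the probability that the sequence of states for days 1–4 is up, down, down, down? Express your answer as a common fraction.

3/16

Day 1 is given. For each transition, use the conditional probability from the current state:
P(down | up) = 3/4; P(down | down) = 1/2; P(down | down) = 1/2.
P = 3/4 × 1/2 × 1/2 = 3/16.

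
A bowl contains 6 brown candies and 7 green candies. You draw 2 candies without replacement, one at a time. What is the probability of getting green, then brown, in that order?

7/26

Chain rule:
P = 7/13 × 6/12 = 42/156 = 7/26.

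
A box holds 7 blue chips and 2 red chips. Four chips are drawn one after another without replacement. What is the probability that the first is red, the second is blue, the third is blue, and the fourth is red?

Chain rule:
P = 2/9 × 7/8 × 6/7 × 1/6 = 84/3024 = 1/36.

1/36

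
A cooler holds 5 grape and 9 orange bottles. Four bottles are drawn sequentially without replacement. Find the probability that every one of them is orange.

P = 9/14 × 8/13 × 7/12 × 6/11 = 3024/24024 = 18/143.

18/143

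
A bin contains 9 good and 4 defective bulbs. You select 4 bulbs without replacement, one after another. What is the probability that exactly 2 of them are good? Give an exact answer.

One ordering (good drawn first) has probability 9/13 × 8/12 × 4/11 × 3/10 = 864/17160 = 36/715.
There are C(4,2) = 6 such orderings, each equally likely, so P = 6 × 36/715 = 216/715.

216/715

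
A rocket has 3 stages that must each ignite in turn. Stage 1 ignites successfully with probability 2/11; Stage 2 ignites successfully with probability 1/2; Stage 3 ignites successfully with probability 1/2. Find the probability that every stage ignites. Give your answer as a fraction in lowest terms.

1/22

The events are sequential, so multiply the conditional probabilities:
P = 2/11 × 1/2 × 1/2 = 2/44 = 1/22.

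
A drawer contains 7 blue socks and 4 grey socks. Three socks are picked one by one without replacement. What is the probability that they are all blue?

7/33

P(every draw is blue) = 7/11 × 6/10 × 5/9 = 210/990 = 7/33.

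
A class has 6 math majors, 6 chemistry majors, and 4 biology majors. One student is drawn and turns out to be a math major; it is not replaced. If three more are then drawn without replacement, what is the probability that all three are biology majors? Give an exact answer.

After the first draw, 4 of the remaining 15 students are biology majors.
P = 4/15 × 3/14 × 2/13 = 24/2730 = 4/455.

4/455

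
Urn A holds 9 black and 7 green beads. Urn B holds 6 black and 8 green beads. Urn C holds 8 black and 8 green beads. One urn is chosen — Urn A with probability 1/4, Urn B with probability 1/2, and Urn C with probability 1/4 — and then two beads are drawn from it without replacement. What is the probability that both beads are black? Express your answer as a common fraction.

589/2730

From Urn A: P(both black) = (9/16)(8/15) = 3/10.
From Urn B: P(both black) = (6/14)(5/13) = 15/91.
From Urn C: P(both black) = (8/16)(7/15) = 7/30.
Total probability = (1/4)(3/10) + (1/2)(15/91) + (1/4)(7/30) = 589/2730.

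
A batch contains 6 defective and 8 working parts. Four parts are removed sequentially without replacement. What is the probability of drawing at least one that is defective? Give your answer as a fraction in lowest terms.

P(no defective) = 8/14 × 7/13 × 6/12 × 5/11 = 1680/24024 = 10/143.
P(at least one) = 1 − 10/143 = 133/143.

133/143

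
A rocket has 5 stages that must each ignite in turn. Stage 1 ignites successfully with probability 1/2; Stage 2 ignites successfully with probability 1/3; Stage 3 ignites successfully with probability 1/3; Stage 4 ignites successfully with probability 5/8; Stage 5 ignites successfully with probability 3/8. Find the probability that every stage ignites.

5/384

Multiplying along the chain,
P = 1/2 × 1/3 × 1/3 × 5/8 × 3/8 = 15/1152 = 5/384.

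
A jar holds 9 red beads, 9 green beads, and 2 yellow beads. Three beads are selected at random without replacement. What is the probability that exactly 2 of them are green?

One ordering (green drawn first) has probability 9/20 × 8/19 × 11/18 = 792/6840 = 11/95.
There are C(3,2) = 3 such orderings, each equally likely, so P = 3 × 11/95 = 33/95.

33/95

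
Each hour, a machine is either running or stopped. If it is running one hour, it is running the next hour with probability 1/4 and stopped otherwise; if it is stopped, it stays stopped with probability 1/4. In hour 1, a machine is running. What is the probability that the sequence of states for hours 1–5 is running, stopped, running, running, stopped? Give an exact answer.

Hour 1 is given. For each transition, use the conditional probability from the current state:
P(stopped | running) = 3/4; P(running | stopped) = 3/4; P(running | running) = 1/4; P(stopped | running) = 3/4.
P = 3/4 × 3/4 × 1/4 × 3/4 = 27/256.

27/256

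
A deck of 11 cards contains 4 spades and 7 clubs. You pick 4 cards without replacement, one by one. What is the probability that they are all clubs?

P(every draw is a club) = 7/11 × 6/10 × 5/9 × 4/8 = 840/7920 = 7/66.

7/66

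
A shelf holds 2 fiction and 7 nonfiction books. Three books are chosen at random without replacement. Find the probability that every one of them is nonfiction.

P(every draw is nonfiction) = 7/9 × 6/8 × 5/7 = 210/504 = 5/12.

5/12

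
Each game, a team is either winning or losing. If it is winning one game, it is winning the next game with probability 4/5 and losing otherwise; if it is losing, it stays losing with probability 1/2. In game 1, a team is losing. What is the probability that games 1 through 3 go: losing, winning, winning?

Game 1 is given. For each transition, use the conditional probability from the current state:
P(winning | losing) = 1/2; P(winning | winning) = 4/5.
P = 1/2 × 4/5 = 4/10 = 2/5.

2/5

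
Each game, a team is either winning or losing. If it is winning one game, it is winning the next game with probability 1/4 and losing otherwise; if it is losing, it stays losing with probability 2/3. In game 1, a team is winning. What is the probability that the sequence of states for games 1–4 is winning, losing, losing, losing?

Game 1 is given. For each transition, use the conditional probability from the current state:
P(losing | winning) = 3/4; P(losing | losing) = 2/3; P(losing | losing) = 2/3.
P = 3/4 × 2/3 × 2/3 = 12/36 = 1/3.

1/3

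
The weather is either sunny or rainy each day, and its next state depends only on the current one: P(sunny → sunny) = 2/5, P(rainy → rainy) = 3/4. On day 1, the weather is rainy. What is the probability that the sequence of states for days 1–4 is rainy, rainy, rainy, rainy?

Day 1 is given. For each transition, use the conditional probability from the current state:
P(rainy | rainy) = 3/4; P(rainy | rainy) = 3/4; P(rainy | rainy) = 3/4.
P = 3/4 × 3/4 × 3/4 = 27/64.

27/64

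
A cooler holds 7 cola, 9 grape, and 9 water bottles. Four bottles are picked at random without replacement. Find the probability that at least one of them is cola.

959/1265

P(no cola) = 18/25 × 17/24 × 16/23 × 15/22 = 73440/303600 = 306/1265.
P(at least one) = 1 − 306/1265 = 959/1265.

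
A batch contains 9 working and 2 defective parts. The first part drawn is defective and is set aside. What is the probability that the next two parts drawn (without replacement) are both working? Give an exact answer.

4/5

After the first draw, 9 of the remaining 10 parts are working.
P = 9/10 × 8/9 = 72/90 = 4/5.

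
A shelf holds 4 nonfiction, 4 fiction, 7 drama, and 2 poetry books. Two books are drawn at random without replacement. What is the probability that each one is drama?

P(all drama) = 7/17 × 6/16 = 42/272 = 21/136.

21/136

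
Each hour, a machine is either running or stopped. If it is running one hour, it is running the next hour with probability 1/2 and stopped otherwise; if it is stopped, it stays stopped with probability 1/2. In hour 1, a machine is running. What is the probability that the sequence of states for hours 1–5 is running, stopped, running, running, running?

1/16

Hour 1 is given. For each transition, use the conditional probability from the current state:
P(stopped | running) = 1/2; P(running | stopped) = 1/2; P(running | running) = 1/2; P(running | running) = 1/2.
P = 1/2 × 1/2 × 1/2 × 1/2 = 1/16.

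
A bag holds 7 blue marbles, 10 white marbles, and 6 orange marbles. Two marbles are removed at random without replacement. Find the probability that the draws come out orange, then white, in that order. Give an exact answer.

30/253

Multiply the probability of each draw given the previous ones:
P = 6/23 × 10/22 = 60/506 = 30/253.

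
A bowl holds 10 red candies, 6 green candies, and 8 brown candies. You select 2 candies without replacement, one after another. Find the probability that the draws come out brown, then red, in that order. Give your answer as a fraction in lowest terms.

10/69

Each draw changes the counts, so multiply the conditional probabilities along the sequence:
P = 8/24 × 10/23 = 80/552 = 10/69.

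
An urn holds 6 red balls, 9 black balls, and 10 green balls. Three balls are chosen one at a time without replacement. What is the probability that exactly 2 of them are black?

144/575

One ordering (black drawn first) has probability 9/25 × 8/24 × 16/23 = 1152/13800 = 48/575.
There are C(3,2) = 3 such orderings, each equally likely, so P = 3 × 48/575 = 144/575.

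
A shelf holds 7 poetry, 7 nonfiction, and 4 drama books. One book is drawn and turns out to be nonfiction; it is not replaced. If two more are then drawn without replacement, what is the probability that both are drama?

After the first draw, 4 of the remaining 17 books are drama.
P = 4/17 × 3/16 = 12/272 = 3/68.

3/68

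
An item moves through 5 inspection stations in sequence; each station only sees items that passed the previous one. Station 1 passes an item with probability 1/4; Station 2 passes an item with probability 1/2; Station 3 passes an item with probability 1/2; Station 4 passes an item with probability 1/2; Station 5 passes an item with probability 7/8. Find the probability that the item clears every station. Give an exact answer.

7/256

Multiplying along the chain,
P = 1/4 × 1/2 × 1/2 × 1/2 × 7/8 = 7/256.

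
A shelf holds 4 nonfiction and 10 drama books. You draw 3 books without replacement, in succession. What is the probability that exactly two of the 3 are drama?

One ordering (drama drawn first) has probability 10/14 × 9/13 × 4/12 = 360/2184 = 15/91.
There are C(3,2) = 3 such orderings, each equally likely, so P = 3 × 15/91 = 45/91.

45/91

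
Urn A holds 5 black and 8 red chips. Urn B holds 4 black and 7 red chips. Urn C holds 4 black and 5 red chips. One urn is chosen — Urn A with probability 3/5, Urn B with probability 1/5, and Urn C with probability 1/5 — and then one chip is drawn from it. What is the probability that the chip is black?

505/1287

From Urn A: P(black) = 5/13.
From Urn B: P(black) = 4/11.
From Urn C: P(black) = 4/9.
Total probability = (3/5)(5/13) + (1/5)(4/11) + (1/5)(4/9) = 505/1287.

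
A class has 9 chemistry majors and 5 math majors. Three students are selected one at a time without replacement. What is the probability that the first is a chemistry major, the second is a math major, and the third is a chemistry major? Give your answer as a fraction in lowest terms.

Chain rule:
P = 9/14 × 5/13 × 8/12 = 360/2184 = 15/91.

15/91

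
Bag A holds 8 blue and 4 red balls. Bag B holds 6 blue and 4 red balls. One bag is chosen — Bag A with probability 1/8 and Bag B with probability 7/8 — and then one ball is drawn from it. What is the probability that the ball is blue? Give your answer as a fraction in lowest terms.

73/120

From Bag A: P(blue) = 8/12.
From Bag B: P(blue) = 6/10.
Total probability = (1/8)(8/12) + (7/8)(6/10) = 73/120.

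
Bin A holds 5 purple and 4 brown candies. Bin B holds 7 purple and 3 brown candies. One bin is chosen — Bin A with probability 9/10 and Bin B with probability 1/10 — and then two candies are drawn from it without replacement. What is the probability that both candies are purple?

From Bin A: P(both purple) = (5/9)(4/8) = 5/18.
From Bin B: P(both purple) = (7/10)(6/9) = 7/15.
Total probability = (9/10)(5/18) + (1/10)(7/15) = 89/300.

89/300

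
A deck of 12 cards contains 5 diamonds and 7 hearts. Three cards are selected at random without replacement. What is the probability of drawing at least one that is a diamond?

37/44

P(no diamonds) = 7/12 × 6/11 × 5/10 = 210/1320 = 7/44.
P(at least one) = 1 − 7/44 = 37/44.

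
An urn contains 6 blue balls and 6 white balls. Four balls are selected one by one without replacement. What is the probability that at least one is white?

P(no white) = 6/12 × 5/11 × 4/10 × 3/9 = 360/11880 = 1/33.
P(at least one) = 1 − 1/33 = 32/33.

32/33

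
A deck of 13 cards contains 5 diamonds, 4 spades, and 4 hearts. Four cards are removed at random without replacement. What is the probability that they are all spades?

P(every draw is a spade) = 4/13 × 3/12 × 2/11 × 1/10 = 24/17160 = 1/715.

1/715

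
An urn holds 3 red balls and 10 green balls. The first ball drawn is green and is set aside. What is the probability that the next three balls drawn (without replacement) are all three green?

21/55

With the first ball removed, 9 green remain out of 12.
P = 9/12 × 8/11 × 7/10 = 504/1320 = 21/55.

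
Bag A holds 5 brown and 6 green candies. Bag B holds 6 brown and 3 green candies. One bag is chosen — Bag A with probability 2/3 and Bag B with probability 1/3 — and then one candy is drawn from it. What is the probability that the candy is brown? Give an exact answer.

From Bag A: P(brown) = 5/11.
From Bag B: P(brown) = 6/9.
Total probability = (2/3)(5/11) + (1/3)(6/9) = 52/99.

52/99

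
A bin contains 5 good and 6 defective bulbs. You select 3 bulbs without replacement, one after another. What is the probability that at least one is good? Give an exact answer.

29/33

P(no good) = 6/11 × 5/10 × 4/9 = 120/990 = 4/33.
P(at least one) = 1 − 4/33 = 29/33.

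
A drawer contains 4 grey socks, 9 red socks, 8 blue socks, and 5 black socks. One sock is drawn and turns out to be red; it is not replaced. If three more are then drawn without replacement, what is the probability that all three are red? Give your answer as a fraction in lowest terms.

With the first sock removed, 8 red remain out of 25.
P = 8/25 × 7/24 × 6/23 = 336/13800 = 14/575.

14/575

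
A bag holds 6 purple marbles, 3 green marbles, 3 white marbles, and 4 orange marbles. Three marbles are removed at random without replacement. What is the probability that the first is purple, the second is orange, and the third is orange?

Each draw changes the counts, so multiply the conditional probabilities along the sequence:
P = 6/16 × 4/15 × 3/14 = 72/3360 = 3/140.

3/140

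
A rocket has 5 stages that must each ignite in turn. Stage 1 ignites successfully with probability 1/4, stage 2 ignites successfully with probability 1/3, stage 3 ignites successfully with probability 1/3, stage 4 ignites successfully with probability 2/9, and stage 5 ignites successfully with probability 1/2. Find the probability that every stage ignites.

Each stage is reached only if all earlier stages succeed, so
P = 1/4 × 1/3 × 1/3 × 2/9 × 1/2 = 2/648 = 1/324.

1/324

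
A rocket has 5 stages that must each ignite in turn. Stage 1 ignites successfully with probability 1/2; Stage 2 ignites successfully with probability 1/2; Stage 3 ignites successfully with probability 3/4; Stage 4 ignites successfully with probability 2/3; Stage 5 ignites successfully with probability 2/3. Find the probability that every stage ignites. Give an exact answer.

1/12

Multiplying along the chain,
P = 1/2 × 1/2 × 3/4 × 2/3 × 2/3 = 12/144 = 1/12.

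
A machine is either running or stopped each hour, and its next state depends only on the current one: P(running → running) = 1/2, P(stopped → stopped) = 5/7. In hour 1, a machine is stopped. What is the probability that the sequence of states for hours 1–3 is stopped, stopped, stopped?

25/49

Hour 1 is given. For each transition, use the conditional probability from the current state:
P(stopped | stopped) = 5/7; P(stopped | stopped) = 5/7.
P = 5/7 × 5/7 = 25/49.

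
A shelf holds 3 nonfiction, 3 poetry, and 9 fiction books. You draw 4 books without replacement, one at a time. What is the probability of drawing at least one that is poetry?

P(no poetry) = 12/15 × 11/14 × 10/13 × 9/12 = 11880/32760 = 33/91.
P(at least one) = 1 − 33/91 = 58/91.

58/91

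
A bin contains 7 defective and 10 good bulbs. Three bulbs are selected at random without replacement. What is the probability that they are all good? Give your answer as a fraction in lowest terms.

3/17

P(every draw is good) = 10/17 × 9/16 × 8/15 = 720/4080 = 3/17.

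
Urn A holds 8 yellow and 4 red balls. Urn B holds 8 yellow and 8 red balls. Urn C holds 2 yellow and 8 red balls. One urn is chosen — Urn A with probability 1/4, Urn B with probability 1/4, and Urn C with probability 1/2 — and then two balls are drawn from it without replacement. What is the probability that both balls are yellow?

139/792

From Urn A: P(both yellow) = (8/12)(7/11) = 14/33.
From Urn B: P(both yellow) = (8/16)(7/15) = 7/30.
From Urn C: P(both yellow) = (2/10)(1/9) = 1/45.
Total probability = (1/4)(14/33) + (1/4)(7/30) + (1/2)(1/45) = 139/792.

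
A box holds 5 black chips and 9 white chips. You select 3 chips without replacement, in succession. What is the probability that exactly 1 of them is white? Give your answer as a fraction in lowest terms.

One ordering (white drawn first) has probability 9/14 × 5/13 × 4/12 = 180/2184 = 15/182.
There are C(3,1) = 3 such orderings, each equally likely, so P = 3 × 15/182 = 45/182.

45/182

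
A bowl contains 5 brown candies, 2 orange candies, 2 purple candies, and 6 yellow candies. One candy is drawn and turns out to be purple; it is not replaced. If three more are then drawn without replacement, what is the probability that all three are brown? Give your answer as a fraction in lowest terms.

5/182

After the first draw, 5 of the remaining 14 candies are brown.
P = 5/14 × 4/13 × 3/12 = 60/2184 = 5/182.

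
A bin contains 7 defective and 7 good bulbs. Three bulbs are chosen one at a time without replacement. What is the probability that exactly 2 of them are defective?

One ordering (defective drawn first) has probability 7/14 × 6/13 × 7/12 = 294/2184 = 7/52.
There are C(3,2) = 3 such orderings, each equally likely, so P = 3 × 7/52 = 21/52.

21/52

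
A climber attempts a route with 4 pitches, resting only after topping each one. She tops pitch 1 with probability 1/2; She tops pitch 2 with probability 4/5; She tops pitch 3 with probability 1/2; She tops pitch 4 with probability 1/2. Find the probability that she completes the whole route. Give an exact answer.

1/10

The events are sequential, so multiply the conditional probabilities:
P = 1/2 × 4/5 × 1/2 × 1/2 = 4/40 = 1/10.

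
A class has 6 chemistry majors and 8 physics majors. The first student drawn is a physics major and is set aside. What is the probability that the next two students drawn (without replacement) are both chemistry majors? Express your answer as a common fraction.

5/26

With the first student removed, 6 chemistry majors remain out of 13.
P = 6/13 × 5/12 = 30/156 = 5/26.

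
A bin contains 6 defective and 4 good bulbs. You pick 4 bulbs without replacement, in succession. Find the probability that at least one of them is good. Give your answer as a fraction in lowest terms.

13/14

P(no good) = 6/10 × 5/9 × 4/8 × 3/7 = 360/5040 = 1/14.
P(at least one) = 1 − 1/14 = 13/14.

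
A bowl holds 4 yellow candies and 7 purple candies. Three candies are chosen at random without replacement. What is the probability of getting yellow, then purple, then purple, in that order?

Multiply the probability of each draw given the previous ones:
P = 4/11 × 7/10 × 6/9 = 168/990 = 28/165.

28/165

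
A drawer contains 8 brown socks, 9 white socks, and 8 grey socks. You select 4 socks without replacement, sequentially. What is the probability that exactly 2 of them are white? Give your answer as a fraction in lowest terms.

One ordering (white drawn first) has probability 9/25 × 8/24 × 16/23 × 15/22 = 17280/303600 = 72/1265.
There are C(4,2) = 6 such orderings, each equally likely, so P = 6 × 72/1265 = 432/1265.

432/1265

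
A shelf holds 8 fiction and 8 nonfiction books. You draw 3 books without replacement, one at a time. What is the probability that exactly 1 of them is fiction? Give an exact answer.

2/5

One ordering (fiction drawn first) has probability 8/16 × 8/15 × 7/14 = 448/3360 = 2/15.
There are C(3,1) = 3 such orderings, each equally likely, so P = 3 × 2/15 = 2/5.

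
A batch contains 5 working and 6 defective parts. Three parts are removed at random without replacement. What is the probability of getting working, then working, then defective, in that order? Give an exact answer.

4/33

Chain rule:
P = 5/11 × 4/10 × 6/9 = 120/990 = 4/33.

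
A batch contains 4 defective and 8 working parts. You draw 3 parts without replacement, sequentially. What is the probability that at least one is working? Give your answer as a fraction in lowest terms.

P(no working) = 4/12 × 3/11 × 2/10 = 24/1320 = 1/55.
P(at least one) = 1 − 1/55 = 54/55.

54/55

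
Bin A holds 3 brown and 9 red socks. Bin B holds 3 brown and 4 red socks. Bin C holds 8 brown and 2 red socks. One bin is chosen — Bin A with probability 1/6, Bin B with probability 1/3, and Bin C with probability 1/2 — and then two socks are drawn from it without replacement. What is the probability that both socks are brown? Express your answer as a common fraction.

From Bin A: P(both brown) = (3/12)(2/11) = 1/22.
From Bin B: P(both brown) = (3/7)(2/6) = 1/7.
From Bin C: P(both brown) = (8/10)(7/9) = 28/45.
Total probability = (1/6)(1/22) + (1/3)(1/7) + (1/2)(28/45) = 5077/13860.

5077/13860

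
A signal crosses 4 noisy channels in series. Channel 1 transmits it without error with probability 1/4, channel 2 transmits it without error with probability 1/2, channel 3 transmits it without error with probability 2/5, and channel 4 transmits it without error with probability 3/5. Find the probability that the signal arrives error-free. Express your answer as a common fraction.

3/100

The events are sequential, so multiply the conditional probabilities:
P = 1/4 × 1/2 × 2/5 × 3/5 = 6/200 = 3/100.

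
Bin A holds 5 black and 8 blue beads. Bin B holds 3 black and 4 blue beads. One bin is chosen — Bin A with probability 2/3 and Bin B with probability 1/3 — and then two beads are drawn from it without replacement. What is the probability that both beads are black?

109/819

From Bin A: P(both black) = (5/13)(4/12) = 5/39.
From Bin B: P(both black) = (3/7)(2/6) = 1/7.
Total probability = (2/3)(5/39) + (1/3)(1/7) = 109/819.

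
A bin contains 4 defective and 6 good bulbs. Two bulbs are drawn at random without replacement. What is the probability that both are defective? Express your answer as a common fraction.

P = 4/10 × 3/9 = 12/90 = 2/15.

2/15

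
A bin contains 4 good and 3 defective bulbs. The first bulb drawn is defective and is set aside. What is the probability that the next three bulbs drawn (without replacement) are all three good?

With the first bulb removed, 4 good remain out of 6.
P = 4/6 × 3/5 × 2/4 = 24/120 = 1/5.

1/5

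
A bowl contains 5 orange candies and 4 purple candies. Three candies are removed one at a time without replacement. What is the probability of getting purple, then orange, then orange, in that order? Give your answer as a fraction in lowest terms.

10/63

Chain rule:
P = 4/9 × 5/8 × 4/7 = 80/504 = 10/63.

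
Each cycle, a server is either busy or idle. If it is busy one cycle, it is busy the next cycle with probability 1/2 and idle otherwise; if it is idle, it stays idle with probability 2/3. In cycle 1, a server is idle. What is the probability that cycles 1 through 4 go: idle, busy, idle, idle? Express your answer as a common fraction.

Cycle 1 is given. For each transition, use the conditional probability from the current state:
P(busy | idle) = 1/3; P(idle | busy) = 1/2; P(idle | idle) = 2/3.
P = 1/3 × 1/2 × 2/3 = 2/18 = 1/9.

1/9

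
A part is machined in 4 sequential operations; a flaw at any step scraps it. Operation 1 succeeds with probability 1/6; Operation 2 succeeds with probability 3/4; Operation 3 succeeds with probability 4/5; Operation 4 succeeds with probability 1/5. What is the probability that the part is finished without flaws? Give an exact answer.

The events are sequential, so multiply the conditional probabilities:
P = 1/6 × 3/4 × 4/5 × 1/5 = 12/600 = 1/50.

1/50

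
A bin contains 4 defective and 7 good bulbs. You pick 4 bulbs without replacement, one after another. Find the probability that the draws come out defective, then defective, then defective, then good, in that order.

Multiply the probability of each draw given the previous ones:
P = 4/11 × 3/10 × 2/9 × 7/8 = 168/7920 = 7/330.

7/330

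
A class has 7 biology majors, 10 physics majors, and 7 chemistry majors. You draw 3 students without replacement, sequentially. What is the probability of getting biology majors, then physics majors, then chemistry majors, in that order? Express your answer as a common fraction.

245/6072

Each draw changes the counts, so multiply the conditional probabilities along the sequence:
P = 7/24 × 10/23 × 7/22 = 490/12144 = 245/6072.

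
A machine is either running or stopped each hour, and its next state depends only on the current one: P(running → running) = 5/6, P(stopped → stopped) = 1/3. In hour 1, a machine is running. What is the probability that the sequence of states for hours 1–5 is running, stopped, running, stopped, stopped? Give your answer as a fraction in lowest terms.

Hour 1 is given. For each transition, use the conditional probability from the current state:
P(stopped | running) = 1/6; P(running | stopped) = 2/3; P(stopped | running) = 1/6; P(stopped | stopped) = 1/3.
P = 1/6 × 2/3 × 1/6 × 1/3 = 2/324 = 1/162.

1/162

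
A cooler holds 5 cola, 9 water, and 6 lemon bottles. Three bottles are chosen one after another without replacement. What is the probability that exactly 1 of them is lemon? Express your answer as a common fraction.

91/190

One ordering (lemon drawn first) has probability 6/20 × 14/19 × 13/18 = 1092/6840 = 91/570.
There are C(3,1) = 3 such orderings, each equally likely, so P = 3 × 91/570 = 91/190.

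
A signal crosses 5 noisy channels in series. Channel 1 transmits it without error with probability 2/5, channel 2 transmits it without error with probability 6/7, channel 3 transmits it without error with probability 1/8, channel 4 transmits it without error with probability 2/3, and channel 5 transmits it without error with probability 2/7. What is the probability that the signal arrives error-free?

2/245

The events are sequential, so multiply the conditional probabilities:
P = 2/5 × 6/7 × 1/8 × 2/3 × 2/7 = 48/5880 = 2/245.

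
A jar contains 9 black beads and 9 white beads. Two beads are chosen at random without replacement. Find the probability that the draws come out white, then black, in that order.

9/34

Chain rule:
P = 9/18 × 9/17 = 81/306 = 9/34.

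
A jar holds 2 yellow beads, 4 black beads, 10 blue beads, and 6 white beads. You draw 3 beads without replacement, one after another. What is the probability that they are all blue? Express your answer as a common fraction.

6/77

P(every draw is blue) = 10/22 × 9/21 × 8/20 = 720/9240 = 6/77.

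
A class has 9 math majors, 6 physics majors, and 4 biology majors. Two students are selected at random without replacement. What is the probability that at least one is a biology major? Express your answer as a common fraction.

P(no biology majors) = 15/19 × 14/18 = 210/342 = 35/57.
P(at least one) = 1 − 35/57 = 22/57.

22/57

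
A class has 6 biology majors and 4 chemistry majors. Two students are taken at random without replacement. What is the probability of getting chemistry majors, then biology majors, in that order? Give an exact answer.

4/15

Chain rule:
P = 4/10 × 6/9 = 24/90 = 4/15.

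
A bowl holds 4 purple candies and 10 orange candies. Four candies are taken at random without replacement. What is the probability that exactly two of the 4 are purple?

One ordering (purple drawn first) has probability 4/14 × 3/13 × 10/12 × 9/11 = 1080/24024 = 45/1001.
There are C(4,2) = 6 such orderings, each equally likely, so P = 6 × 45/1001 = 270/1001.

270/1001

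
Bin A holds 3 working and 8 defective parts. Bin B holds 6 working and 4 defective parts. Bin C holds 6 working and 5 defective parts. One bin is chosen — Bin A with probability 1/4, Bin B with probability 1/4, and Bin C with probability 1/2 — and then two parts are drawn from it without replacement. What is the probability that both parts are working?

7/30

From Bin A: P(both working) = (3/11)(2/10) = 3/55.
From Bin B: P(both working) = (6/10)(5/9) = 1/3.
From Bin C: P(both working) = (6/11)(5/10) = 3/11.
Total probability = (1/4)(3/55) + (1/4)(1/3) + (1/2)(3/11) = 7/30.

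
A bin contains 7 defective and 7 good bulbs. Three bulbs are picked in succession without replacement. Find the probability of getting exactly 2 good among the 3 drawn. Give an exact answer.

One ordering (good drawn first) has probability 7/14 × 6/13 × 7/12 = 294/2184 = 7/52.
There are C(3,2) = 3 such orderings, each equally likely, so P = 3 × 7/52 = 21/52.

21/52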